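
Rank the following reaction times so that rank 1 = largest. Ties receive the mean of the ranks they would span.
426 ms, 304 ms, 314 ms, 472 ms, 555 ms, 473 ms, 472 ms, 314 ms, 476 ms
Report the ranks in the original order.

6, 9, 7.5, 4.5, 1, 3, 4.5, 7.5, 2

Sorted (descending): 555, 476, 473, 472, 472, 426, 314, 314, 304
The 2 values of 472 occupy positions 4–5 → average rank (4+5)/2 = 4.5.
The 2 values of 314 occupy positions 7–8 → average rank (7+8)/2 = 7.5.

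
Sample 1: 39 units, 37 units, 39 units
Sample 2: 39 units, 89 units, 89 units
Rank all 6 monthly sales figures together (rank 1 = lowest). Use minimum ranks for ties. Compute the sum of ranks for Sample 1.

Sorted (ascending): 37, 39, 39, 39, 89, 89
The 3 values of 39 occupy positions 2–4 → each gets rank 2.
The 2 values of 89 occupy positions 5–6 → each gets rank 5.
Sample 1 values → pooled ranks: 39→2, 37→1, 39→2
Rank sum = 2 + 1 + 2 = 5

5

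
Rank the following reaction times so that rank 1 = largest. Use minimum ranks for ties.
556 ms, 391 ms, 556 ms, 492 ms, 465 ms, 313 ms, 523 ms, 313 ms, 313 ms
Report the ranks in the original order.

1, 6, 1, 4, 5, 7, 3, 7, 7

Sorted (descending): 556, 556, 523, 492, 465, 391, 313, 313, 313
The 2 values of 556 occupy positions 1–2 → each gets rank 1.
The 3 values of 313 occupy positions 7–9 → each gets rank 7.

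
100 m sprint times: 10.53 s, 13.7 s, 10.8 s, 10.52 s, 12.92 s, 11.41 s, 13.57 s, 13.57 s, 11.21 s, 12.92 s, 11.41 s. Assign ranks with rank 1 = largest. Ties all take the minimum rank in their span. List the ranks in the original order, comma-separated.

Sorted (descending): 13.7, 13.57, 13.57, 12.92, 12.92, 11.41, 11.41, 11.21, 10.8, 10.53, 10.52
The 2 values of 13.57 occupy positions 2–3 → each gets rank 2.
The 2 values of 12.92 occupy positions 4–5 → each gets rank 4.
The 2 values of 11.41 occupy positions 6–7 → each gets rank 6.

10, 1, 9, 11, 4, 6, 2, 2, 8, 4, 6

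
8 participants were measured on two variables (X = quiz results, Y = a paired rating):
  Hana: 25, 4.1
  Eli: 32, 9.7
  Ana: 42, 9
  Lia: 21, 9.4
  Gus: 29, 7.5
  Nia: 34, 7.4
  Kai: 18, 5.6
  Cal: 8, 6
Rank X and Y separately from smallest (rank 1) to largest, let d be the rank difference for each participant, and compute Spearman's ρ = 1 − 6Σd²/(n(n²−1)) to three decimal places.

Ranks of variable 1: 4, 6, 8, 3, 5, 7, 2, 1
Ranks of variable 2: 1, 8, 6, 7, 5, 4, 2, 3
d = r₁ − r₂: 3, -2, 2, -4, 0, 3, 0, -2
d²: 9, 4, 4, 16, 0, 9, 0, 4; Σd² = 46
ρ = 1 − 6·46/(8·63) = 1 − 276/504 = 0.452

0.452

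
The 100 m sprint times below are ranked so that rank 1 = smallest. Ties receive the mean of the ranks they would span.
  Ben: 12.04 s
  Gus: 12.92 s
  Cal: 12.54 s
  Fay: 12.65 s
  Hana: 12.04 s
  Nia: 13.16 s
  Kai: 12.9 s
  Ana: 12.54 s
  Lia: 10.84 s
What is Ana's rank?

Sorted (ascending): 10.84, 12.04, 12.04, 12.54, 12.54, 12.65, 12.9, 12.92, 13.16
The 2 values of 12.04 occupy positions 2–3 → average rank (2+3)/2 = 2.5.
The 2 values of 12.54 occupy positions 4–5 → average rank (4+5)/2 = 4.5.
Ana has value 12.54 s → rank 4.5.

4.5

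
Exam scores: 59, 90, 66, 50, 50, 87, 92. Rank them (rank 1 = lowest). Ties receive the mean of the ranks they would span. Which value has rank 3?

59

Sorted (ascending): 50, 50, 59, 66, 87, 90, 92
The 2 values of 50 occupy positions 1–2 → average rank (1+2)/2 = 1.5.
Rank 3 → value 59.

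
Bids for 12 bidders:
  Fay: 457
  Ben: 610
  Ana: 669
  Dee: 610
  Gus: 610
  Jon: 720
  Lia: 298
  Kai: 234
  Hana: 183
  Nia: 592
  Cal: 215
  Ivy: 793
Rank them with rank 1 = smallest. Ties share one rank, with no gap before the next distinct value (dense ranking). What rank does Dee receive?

Sorted (ascending): 183, 215, 234, 298, 457, 592, 610, 610, 610, 669, 720, 793
The 3 values of 610 share dense rank 7.
Remaining distinct values take the next consecutive integers.
Dee has value 610 → rank 7.

7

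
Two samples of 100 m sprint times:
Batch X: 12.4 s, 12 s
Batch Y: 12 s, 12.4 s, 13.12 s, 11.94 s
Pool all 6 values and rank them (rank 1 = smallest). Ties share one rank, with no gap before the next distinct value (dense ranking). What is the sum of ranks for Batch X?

5

Sorted (ascending): 11.94, 12, 12, 12.4, 12.4, 13.12
The 2 values of 12 share dense rank 2.
The 2 values of 12.4 share dense rank 3.
Remaining distinct values take the next consecutive integers.
Batch X values → pooled ranks: 12.4→3, 12→2
Rank sum = 3 + 2 = 5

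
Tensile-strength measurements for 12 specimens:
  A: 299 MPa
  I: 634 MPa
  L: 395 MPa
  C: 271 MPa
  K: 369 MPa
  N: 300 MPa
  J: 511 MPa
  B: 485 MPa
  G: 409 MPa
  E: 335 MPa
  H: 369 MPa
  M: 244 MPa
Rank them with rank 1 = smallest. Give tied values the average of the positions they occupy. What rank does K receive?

6.5

Sorted (ascending): 244, 271, 299, 300, 335, 369, 369, 395, 409, 485, 511, 634
The 2 values of 369 occupy positions 6–7 → average rank (6+7)/2 = 6.5.
K has value 369 MPa → rank 6.5.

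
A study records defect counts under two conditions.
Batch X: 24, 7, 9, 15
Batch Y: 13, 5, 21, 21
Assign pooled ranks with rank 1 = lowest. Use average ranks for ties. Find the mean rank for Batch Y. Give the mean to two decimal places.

Sorted (ascending): 5, 7, 9, 13, 15, 21, 21, 24
The 2 values of 21 occupy positions 6–7 → average rank (6+7)/2 = 6.5.
Batch Y values → pooled ranks: 13→4, 5→1, 21→6.5, 21→6.5
Mean rank = (4 + 1 + 6.5 + 6.5) / 4 = 4.50

4.50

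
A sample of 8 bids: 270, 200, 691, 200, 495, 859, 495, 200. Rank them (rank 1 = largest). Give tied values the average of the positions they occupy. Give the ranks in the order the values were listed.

5, 7, 2, 7, 3.5, 1, 3.5, 7

Sorted (descending): 859, 691, 495, 495, 270, 200, 200, 200
The 2 values of 495 occupy positions 3–4 → average rank (3+4)/2 = 3.5.
The 3 values of 200 occupy positions 6–8 → average rank 7.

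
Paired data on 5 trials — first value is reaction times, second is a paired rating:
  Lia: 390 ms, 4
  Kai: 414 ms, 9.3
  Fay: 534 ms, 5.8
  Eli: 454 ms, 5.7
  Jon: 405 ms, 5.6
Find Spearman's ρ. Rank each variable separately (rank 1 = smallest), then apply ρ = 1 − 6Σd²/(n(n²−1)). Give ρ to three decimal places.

Ranks of variable 1: 1, 3, 5, 4, 2
Ranks of variable 2: 1, 5, 4, 3, 2
d = r₁ − r₂: 0, -2, 1, 1, 0
d²: 0, 4, 1, 1, 0; Σd² = 6
ρ = 1 − 6·6/(5·24) = 1 − 36/120 = 0.700

0.700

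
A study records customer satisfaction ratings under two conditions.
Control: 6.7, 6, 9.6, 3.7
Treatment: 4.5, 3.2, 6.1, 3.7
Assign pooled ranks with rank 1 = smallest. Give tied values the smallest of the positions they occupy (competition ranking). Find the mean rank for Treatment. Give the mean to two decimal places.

3.25

Sorted (ascending): 3.2, 3.7, 3.7, 4.5, 6, 6.1, 6.7, 9.6
The 2 values of 3.7 occupy positions 2–3 → each gets rank 2.
Treatment values → pooled ranks: 4.5→4, 3.2→1, 6.1→6, 3.7→2
Mean rank = (4 + 1 + 6 + 2) / 4 = 3.25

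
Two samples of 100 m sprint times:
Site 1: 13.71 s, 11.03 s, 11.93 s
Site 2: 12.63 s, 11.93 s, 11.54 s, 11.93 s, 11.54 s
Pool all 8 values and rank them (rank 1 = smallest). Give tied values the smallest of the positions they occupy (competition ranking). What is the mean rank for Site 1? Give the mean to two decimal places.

Sorted (ascending): 11.03, 11.54, 11.54, 11.93, 11.93, 11.93, 12.63, 13.71
The 2 values of 11.54 occupy positions 2–3 → each gets rank 2.
The 3 values of 11.93 occupy positions 4–6 → each gets rank 4.
Site 1 values → pooled ranks: 13.71→8, 11.03→1, 11.93→4
Mean rank = (8 + 1 + 4) / 3 = 4.33

4.33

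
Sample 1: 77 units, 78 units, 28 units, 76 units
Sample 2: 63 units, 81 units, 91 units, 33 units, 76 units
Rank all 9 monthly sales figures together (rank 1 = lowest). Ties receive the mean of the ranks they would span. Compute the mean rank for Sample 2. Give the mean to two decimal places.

5.30

Sorted (ascending): 28, 33, 63, 76, 76, 77, 78, 81, 91
The 2 values of 76 occupy positions 4–5 → average rank (4+5)/2 = 4.5.
Sample 2 values → pooled ranks: 63→3, 81→8, 91→9, 33→2, 76→4.5
Mean rank = (3 + 8 + 9 + 2 + 4.5) / 5 = 5.30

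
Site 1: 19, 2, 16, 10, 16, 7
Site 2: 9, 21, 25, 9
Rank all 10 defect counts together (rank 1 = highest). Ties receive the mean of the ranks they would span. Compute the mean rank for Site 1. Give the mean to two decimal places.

Sorted (descending): 25, 21, 19, 16, 16, 10, 9, 9, 7, 2
The 2 values of 16 occupy positions 4–5 → average rank (4+5)/2 = 4.5.
The 2 values of 9 occupy positions 7–8 → average rank (7+8)/2 = 7.5.
Site 1 values → pooled ranks: 19→3, 2→10, 16→4.5, 10→6, 16→4.5, 7→9
Mean rank = (3 + 10 + 4.5 + 6 + 4.5 + 9) / 6 = 6.17

6.17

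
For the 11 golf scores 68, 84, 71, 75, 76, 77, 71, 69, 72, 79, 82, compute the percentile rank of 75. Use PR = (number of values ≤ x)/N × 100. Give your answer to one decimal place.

54.5

N = 11.
Strictly below 75: 5. Equal to 75: 1.
PR = 6/11 × 100 = 54.5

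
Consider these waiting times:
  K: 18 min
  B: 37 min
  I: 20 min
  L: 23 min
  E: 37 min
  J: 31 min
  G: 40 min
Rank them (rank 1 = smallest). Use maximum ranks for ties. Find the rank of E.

Sorted (ascending): 18, 20, 23, 31, 37, 37, 40
The 2 values of 37 occupy positions 5–6 → each gets rank 6.
E has value 37 min → rank 6.

6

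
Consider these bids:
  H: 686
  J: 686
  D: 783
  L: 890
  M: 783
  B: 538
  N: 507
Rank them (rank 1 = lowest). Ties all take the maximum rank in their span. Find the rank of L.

7

Sorted (ascending): 507, 538, 686, 686, 783, 783, 890
The 2 values of 686 occupy positions 3–4 → each gets rank 4.
The 2 values of 783 occupy positions 5–6 → each gets rank 6.
L has value 890 → rank 7.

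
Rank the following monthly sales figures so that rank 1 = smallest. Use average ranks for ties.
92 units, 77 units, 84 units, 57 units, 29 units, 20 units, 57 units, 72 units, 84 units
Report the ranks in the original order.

9, 6, 7.5, 3.5, 2, 1, 3.5, 5, 7.5

Sorted (ascending): 20, 29, 57, 57, 72, 77, 84, 84, 92
The 2 values of 57 occupy positions 3–4 → average rank (3+4)/2 = 3.5.
The 2 values of 84 occupy positions 7–8 → average rank (7+8)/2 = 7.5.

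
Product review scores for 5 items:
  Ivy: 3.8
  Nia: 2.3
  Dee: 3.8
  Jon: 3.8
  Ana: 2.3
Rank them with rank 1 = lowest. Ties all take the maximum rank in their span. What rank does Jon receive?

5

Sorted (ascending): 2.3, 2.3, 3.8, 3.8, 3.8
The 2 values of 2.3 occupy positions 1–2 → each gets rank 2.
The 3 values of 3.8 occupy positions 3–5 → each gets rank 5.
Jon has value 3.8 → rank 5.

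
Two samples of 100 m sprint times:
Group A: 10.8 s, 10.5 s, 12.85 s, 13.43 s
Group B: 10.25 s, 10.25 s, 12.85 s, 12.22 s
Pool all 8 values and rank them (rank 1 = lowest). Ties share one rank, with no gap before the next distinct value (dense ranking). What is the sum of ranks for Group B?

Sorted (ascending): 10.25, 10.25, 10.5, 10.8, 12.22, 12.85, 12.85, 13.43
The 2 values of 10.25 share dense rank 1.
The 2 values of 12.85 share dense rank 5.
Remaining distinct values take the next consecutive integers.
Group B values → pooled ranks: 10.25→1, 10.25→1, 12.85→5, 12.22→4
Rank sum = 1 + 1 + 5 + 4 = 11

11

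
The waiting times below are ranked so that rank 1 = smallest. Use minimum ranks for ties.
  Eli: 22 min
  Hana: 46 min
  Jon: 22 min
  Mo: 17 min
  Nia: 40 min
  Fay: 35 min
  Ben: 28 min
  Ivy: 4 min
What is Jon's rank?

3

Sorted (ascending): 4, 17, 22, 22, 28, 35, 40, 46
The 2 values of 22 occupy positions 3–4 → each gets rank 3.
Jon has value 22 min → rank 3.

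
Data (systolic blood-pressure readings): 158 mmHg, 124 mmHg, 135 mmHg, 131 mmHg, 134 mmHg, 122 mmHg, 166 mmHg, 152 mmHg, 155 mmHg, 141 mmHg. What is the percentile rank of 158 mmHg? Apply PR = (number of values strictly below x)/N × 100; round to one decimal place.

N = 10.
Strictly below 158: 8. Equal to 158: 1.
PR = 8/10 × 100 = 80.0

80.0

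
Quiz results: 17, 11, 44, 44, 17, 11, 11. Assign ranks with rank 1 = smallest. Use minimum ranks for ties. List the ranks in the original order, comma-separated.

Sorted (ascending): 11, 11, 11, 17, 17, 44, 44
The 3 values of 11 occupy positions 1–3 → each gets rank 1.
The 2 values of 17 occupy positions 4–5 → each gets rank 4.
The 2 values of 44 occupy positions 6–7 → each gets rank 6.

4, 1, 6, 6, 4, 1, 1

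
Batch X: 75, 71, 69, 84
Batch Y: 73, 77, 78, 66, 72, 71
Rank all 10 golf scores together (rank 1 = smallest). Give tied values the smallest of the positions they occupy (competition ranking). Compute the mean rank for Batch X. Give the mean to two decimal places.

Sorted (ascending): 66, 69, 71, 71, 72, 73, 75, 77, 78, 84
The 2 values of 71 occupy positions 3–4 → each gets rank 3.
Batch X values → pooled ranks: 75→7, 71→3, 69→2, 84→10
Mean rank = (7 + 3 + 2 + 10) / 4 = 5.50

5.50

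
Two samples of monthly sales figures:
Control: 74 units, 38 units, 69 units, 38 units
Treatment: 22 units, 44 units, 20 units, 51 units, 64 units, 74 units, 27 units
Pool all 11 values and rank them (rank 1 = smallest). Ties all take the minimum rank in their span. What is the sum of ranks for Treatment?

37

Sorted (ascending): 20, 22, 27, 38, 38, 44, 51, 64, 69, 74, 74
The 2 values of 38 occupy positions 4–5 → each gets rank 4.
The 2 values of 74 occupy positions 10–11 → each gets rank 10.
Treatment values → pooled ranks: 22→2, 44→6, 20→1, 51→7, 64→8, 74→10, 27→3
Rank sum = 2 + 6 + 1 + 7 + 8 + 10 + 3 = 37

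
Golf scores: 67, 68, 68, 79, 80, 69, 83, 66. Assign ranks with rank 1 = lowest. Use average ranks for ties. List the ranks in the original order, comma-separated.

Sorted (ascending): 66, 67, 68, 68, 69, 79, 80, 83
The 2 values of 68 occupy positions 3–4 → average rank (3+4)/2 = 3.5.

2, 3.5, 3.5, 6, 7, 5, 8, 1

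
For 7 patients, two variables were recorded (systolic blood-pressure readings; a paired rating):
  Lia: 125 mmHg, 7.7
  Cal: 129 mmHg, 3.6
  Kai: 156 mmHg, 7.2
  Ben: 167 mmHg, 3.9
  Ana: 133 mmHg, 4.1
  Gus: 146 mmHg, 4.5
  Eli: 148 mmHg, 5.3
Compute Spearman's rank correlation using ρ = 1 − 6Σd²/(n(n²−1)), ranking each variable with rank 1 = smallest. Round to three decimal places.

-0.107

Ranks of variable 1: 1, 2, 6, 7, 3, 4, 5
Ranks of variable 2: 7, 1, 6, 2, 3, 4, 5
d = r₁ − r₂: -6, 1, 0, 5, 0, 0, 0
d²: 36, 1, 0, 25, 0, 0, 0; Σd² = 62
ρ = 1 − 6·62/(7·48) = 1 − 372/336 = -0.107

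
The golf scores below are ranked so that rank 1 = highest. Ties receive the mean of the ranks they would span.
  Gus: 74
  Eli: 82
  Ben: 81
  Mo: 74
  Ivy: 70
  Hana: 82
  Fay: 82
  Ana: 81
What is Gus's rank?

6.5

Sorted (descending): 82, 82, 82, 81, 81, 74, 74, 70
The 3 values of 82 occupy positions 1–3 → average rank 2.
The 2 values of 81 occupy positions 4–5 → average rank (4+5)/2 = 4.5.
The 2 values of 74 occupy positions 6–7 → average rank (6+7)/2 = 6.5.
Gus has value 74 → rank 6.5.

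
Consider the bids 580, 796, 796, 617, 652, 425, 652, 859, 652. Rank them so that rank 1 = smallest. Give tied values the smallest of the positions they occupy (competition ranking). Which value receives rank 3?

Sorted (ascending): 425, 580, 617, 652, 652, 652, 796, 796, 859
The 3 values of 652 occupy positions 4–6 → each gets rank 4.
The 2 values of 796 occupy positions 7–8 → each gets rank 7.
Rank 3 → value 617.

617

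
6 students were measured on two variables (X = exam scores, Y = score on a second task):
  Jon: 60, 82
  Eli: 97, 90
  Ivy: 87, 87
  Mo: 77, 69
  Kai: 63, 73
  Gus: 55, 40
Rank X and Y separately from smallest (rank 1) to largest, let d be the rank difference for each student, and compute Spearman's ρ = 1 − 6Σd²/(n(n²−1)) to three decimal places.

0.771

Ranks of variable 1: 2, 6, 5, 4, 3, 1
Ranks of variable 2: 4, 6, 5, 2, 3, 1
d = r₁ − r₂: -2, 0, 0, 2, 0, 0
d²: 4, 0, 0, 4, 0, 0; Σd² = 8
ρ = 1 − 6·8/(6·35) = 1 − 48/210 = 0.771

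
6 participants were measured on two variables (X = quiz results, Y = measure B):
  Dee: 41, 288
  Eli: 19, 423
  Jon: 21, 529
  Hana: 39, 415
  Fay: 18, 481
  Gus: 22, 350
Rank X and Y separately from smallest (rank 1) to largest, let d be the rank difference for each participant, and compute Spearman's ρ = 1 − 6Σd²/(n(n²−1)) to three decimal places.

Ranks of variable 1: 6, 2, 3, 5, 1, 4
Ranks of variable 2: 1, 4, 6, 3, 5, 2
d = r₁ − r₂: 5, -2, -3, 2, -4, 2
d²: 25, 4, 9, 4, 16, 4; Σd² = 62
ρ = 1 − 6·62/(6·35) = 1 − 372/210 = -0.771

-0.771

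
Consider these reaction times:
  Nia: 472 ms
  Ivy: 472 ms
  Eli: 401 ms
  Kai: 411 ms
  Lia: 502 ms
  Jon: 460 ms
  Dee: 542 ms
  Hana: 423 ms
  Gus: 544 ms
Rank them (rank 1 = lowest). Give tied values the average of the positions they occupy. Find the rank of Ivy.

Sorted (ascending): 401, 411, 423, 460, 472, 472, 502, 542, 544
The 2 values of 472 occupy positions 5–6 → average rank (5+6)/2 = 5.5.
Ivy has value 472 ms → rank 5.5.

5.5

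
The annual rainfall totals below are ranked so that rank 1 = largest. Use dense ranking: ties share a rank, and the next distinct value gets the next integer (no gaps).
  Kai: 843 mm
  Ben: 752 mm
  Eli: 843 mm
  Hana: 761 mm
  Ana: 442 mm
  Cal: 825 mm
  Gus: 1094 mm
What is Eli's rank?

2

Sorted (descending): 1094, 843, 843, 825, 761, 752, 442
The 2 values of 843 share dense rank 2.
Remaining distinct values take the next consecutive integers.
Eli has value 843 mm → rank 2.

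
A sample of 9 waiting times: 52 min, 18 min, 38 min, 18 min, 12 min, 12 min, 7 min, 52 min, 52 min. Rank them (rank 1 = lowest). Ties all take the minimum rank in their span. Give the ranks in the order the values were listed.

7, 4, 6, 4, 2, 2, 1, 7, 7

Sorted (ascending): 7, 12, 12, 18, 18, 38, 52, 52, 52
The 2 values of 12 occupy positions 2–3 → each gets rank 2.
The 2 values of 18 occupy positions 4–5 → each gets rank 4.
The 3 values of 52 occupy positions 7–9 → each gets rank 7.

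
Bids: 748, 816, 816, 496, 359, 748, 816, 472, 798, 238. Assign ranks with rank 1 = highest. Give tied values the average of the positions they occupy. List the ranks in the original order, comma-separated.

5.5, 2, 2, 7, 9, 5.5, 2, 8, 4, 10

Sorted (descending): 816, 816, 816, 798, 748, 748, 496, 472, 359, 238
The 3 values of 816 occupy positions 1–3 → average rank 2.
The 2 values of 748 occupy positions 5–6 → average rank (5+6)/2 = 5.5.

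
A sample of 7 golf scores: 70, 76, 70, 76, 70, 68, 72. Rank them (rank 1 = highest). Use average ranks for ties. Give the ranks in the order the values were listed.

5, 1.5, 5, 1.5, 5, 7, 3

Sorted (descending): 76, 76, 72, 70, 70, 70, 68
The 2 values of 76 occupy positions 1–2 → average rank (1+2)/2 = 1.5.
The 3 values of 70 occupy positions 4–6 → average rank 5.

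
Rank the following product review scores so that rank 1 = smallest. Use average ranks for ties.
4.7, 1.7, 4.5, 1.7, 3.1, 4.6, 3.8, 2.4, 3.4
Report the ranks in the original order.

Sorted (ascending): 1.7, 1.7, 2.4, 3.1, 3.4, 3.8, 4.5, 4.6, 4.7
The 2 values of 1.7 occupy positions 1–2 → average rank (1+2)/2 = 1.5.

9, 1.5, 7, 1.5, 4, 8, 6, 3, 5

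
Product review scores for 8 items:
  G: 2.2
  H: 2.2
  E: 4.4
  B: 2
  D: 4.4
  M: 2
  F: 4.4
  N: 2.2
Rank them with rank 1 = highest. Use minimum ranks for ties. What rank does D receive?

Sorted (descending): 4.4, 4.4, 4.4, 2.2, 2.2, 2.2, 2, 2
The 3 values of 4.4 occupy positions 1–3 → each gets rank 1.
The 3 values of 2.2 occupy positions 4–6 → each gets rank 4.
The 2 values of 2 occupy positions 7–8 → each gets rank 7.
D has value 4.4 → rank 1.

1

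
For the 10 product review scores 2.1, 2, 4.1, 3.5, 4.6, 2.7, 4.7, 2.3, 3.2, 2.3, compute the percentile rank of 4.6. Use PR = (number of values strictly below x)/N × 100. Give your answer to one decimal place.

N = 10.
Strictly below 4.6: 8. Equal to 4.6: 1.
PR = 8/10 × 100 = 80.0

80.0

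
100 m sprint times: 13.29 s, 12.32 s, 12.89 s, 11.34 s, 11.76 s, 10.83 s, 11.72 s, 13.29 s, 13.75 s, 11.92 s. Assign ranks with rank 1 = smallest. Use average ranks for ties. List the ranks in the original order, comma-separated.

Sorted (ascending): 10.83, 11.34, 11.72, 11.76, 11.92, 12.32, 12.89, 13.29, 13.29, 13.75
The 2 values of 13.29 occupy positions 8–9 → average rank (8+9)/2 = 8.5.

8.5, 6, 7, 2, 4, 1, 3, 8.5, 10, 5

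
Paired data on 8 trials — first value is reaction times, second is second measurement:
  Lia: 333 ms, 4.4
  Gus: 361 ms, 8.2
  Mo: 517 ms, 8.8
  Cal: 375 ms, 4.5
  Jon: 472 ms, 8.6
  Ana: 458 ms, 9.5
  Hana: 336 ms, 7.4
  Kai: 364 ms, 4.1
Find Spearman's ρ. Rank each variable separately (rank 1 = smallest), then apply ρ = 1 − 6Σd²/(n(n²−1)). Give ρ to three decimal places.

0.667

Ranks of variable 1: 1, 3, 8, 5, 7, 6, 2, 4
Ranks of variable 2: 2, 5, 7, 3, 6, 8, 4, 1
d = r₁ − r₂: -1, -2, 1, 2, 1, -2, -2, 3
d²: 1, 4, 1, 4, 1, 4, 4, 9; Σd² = 28
ρ = 1 − 6·28/(8·63) = 1 − 168/504 = 0.667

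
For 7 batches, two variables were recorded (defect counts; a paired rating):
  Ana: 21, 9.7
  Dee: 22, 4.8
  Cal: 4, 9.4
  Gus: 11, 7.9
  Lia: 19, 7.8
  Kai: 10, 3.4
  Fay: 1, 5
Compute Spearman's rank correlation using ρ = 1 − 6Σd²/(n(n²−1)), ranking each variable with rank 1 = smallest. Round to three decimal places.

0.071

Ranks of variable 1: 6, 7, 2, 4, 5, 3, 1
Ranks of variable 2: 7, 2, 6, 5, 4, 1, 3
d = r₁ − r₂: -1, 5, -4, -1, 1, 2, -2
d²: 1, 25, 16, 1, 1, 4, 4; Σd² = 52
ρ = 1 − 6·52/(7·48) = 1 − 312/336 = 0.071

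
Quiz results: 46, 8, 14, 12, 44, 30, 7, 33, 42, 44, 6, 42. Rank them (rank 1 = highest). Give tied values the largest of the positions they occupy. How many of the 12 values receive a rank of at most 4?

3

Sorted (descending): 46, 44, 44, 42, 42, 33, 30, 14, 12, 8, 7, 6
The 2 values of 44 occupy positions 2–3 → each gets rank 3.
The 2 values of 42 occupy positions 4–5 → each gets rank 5.
Ranks ≤ 4: {1, 3, 3} → 3 values.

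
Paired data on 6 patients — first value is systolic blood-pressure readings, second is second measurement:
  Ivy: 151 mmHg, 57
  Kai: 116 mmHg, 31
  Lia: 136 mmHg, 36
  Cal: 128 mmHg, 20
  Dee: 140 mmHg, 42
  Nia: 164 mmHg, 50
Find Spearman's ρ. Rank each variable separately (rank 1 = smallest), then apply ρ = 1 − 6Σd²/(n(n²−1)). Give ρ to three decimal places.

Ranks of variable 1: 5, 1, 3, 2, 4, 6
Ranks of variable 2: 6, 2, 3, 1, 4, 5
d = r₁ − r₂: -1, -1, 0, 1, 0, 1
d²: 1, 1, 0, 1, 0, 1; Σd² = 4
ρ = 1 − 6·4/(6·35) = 1 − 24/210 = 0.886

0.886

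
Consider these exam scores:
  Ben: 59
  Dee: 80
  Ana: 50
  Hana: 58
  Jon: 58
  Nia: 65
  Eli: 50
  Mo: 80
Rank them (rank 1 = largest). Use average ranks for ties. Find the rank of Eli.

Sorted (descending): 80, 80, 65, 59, 58, 58, 50, 50
The 2 values of 80 occupy positions 1–2 → average rank (1+2)/2 = 1.5.
The 2 values of 58 occupy positions 5–6 → average rank (5+6)/2 = 5.5.
The 2 values of 50 occupy positions 7–8 → average rank (7+8)/2 = 7.5.
Eli has value 50 → rank 7.5.

7.5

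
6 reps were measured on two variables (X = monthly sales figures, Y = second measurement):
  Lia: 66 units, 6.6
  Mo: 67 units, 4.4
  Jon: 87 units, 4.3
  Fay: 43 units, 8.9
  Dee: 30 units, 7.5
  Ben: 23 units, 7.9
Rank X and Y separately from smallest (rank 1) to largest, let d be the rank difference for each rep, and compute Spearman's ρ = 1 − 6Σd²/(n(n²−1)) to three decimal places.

Ranks of variable 1: 4, 5, 6, 3, 2, 1
Ranks of variable 2: 3, 2, 1, 6, 4, 5
d = r₁ − r₂: 1, 3, 5, -3, -2, -4
d²: 1, 9, 25, 9, 4, 16; Σd² = 64
ρ = 1 − 6·64/(6·35) = 1 − 384/210 = -0.829

-0.829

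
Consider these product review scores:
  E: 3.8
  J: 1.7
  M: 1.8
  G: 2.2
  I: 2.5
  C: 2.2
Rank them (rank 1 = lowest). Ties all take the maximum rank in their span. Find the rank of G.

4

Sorted (ascending): 1.7, 1.8, 2.2, 2.2, 2.5, 3.8
The 2 values of 2.2 occupy positions 3–4 → each gets rank 4.
G has value 2.2 → rank 4.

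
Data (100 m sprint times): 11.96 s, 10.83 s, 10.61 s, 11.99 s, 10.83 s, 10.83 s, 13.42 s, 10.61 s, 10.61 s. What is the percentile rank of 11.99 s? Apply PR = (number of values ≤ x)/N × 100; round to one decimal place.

88.9

N = 9.
Strictly below 11.99: 7. Equal to 11.99: 1.
PR = 8/9 × 100 = 88.9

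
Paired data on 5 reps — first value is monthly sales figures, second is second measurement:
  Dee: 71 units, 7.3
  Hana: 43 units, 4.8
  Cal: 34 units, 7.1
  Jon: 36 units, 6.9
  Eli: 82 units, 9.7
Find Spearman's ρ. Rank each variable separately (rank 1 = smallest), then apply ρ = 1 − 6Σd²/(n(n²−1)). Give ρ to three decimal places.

0.600

Ranks of variable 1: 4, 3, 1, 2, 5
Ranks of variable 2: 4, 1, 3, 2, 5
d = r₁ − r₂: 0, 2, -2, 0, 0
d²: 0, 4, 4, 0, 0; Σd² = 8
ρ = 1 − 6·8/(5·24) = 1 − 48/120 = 0.600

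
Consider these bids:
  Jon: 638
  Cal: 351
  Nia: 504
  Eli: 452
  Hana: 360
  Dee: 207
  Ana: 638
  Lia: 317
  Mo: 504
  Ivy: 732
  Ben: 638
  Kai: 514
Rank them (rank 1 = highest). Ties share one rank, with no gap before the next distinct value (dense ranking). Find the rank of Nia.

Sorted (descending): 732, 638, 638, 638, 514, 504, 504, 452, 360, 351, 317, 207
The 3 values of 638 share dense rank 2.
The 2 values of 504 share dense rank 4.
Remaining distinct values take the next consecutive integers.
Nia has value 504 → rank 4.

4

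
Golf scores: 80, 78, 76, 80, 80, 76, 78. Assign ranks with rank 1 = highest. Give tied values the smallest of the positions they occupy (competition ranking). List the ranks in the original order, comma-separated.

Sorted (descending): 80, 80, 80, 78, 78, 76, 76
The 3 values of 80 occupy positions 1–3 → each gets rank 1.
The 2 values of 78 occupy positions 4–5 → each gets rank 4.
The 2 values of 76 occupy positions 6–7 → each gets rank 6.

1, 4, 6, 1, 1, 6, 4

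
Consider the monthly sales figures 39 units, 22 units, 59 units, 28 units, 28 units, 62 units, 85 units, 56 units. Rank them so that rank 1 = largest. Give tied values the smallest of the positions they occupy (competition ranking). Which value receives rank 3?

Sorted (descending): 85, 62, 59, 56, 39, 28, 28, 22
The 2 values of 28 occupy positions 6–7 → each gets rank 6.
Rank 3 → value 59.

59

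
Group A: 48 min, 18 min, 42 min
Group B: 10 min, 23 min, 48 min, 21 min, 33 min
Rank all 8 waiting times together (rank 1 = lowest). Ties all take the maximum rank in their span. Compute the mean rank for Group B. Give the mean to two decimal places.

Sorted (ascending): 10, 18, 21, 23, 33, 42, 48, 48
The 2 values of 48 occupy positions 7–8 → each gets rank 8.
Group B values → pooled ranks: 10→1, 23→4, 48→8, 21→3, 33→5
Mean rank = (1 + 4 + 8 + 3 + 5) / 5 = 4.20

4.20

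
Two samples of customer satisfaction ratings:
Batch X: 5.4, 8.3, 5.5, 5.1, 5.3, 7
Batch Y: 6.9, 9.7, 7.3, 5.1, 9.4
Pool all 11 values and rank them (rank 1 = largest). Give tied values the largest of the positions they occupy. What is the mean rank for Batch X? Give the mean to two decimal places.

7.17

Sorted (descending): 9.7, 9.4, 8.3, 7.3, 7, 6.9, 5.5, 5.4, 5.3, 5.1, 5.1
The 2 values of 5.1 occupy positions 10–11 → each gets rank 11.
Batch X values → pooled ranks: 5.4→8, 8.3→3, 5.5→7, 5.1→11, 5.3→9, 7→5
Mean rank = (8 + 3 + 7 + 11 + 9 + 5) / 6 = 7.17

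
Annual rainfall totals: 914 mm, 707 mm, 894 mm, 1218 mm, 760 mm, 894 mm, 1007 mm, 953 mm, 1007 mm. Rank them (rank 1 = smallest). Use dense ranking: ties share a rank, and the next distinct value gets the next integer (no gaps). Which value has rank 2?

Sorted (ascending): 707, 760, 894, 894, 914, 953, 1007, 1007, 1218
The 2 values of 894 share dense rank 3.
The 2 values of 1007 share dense rank 6.
Remaining distinct values take the next consecutive integers.
Rank 2 → value 760.

760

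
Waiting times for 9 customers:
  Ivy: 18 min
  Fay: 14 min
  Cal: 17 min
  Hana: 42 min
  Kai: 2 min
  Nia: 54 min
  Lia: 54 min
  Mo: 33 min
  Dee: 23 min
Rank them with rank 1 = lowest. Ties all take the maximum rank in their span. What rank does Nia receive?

9

Sorted (ascending): 2, 14, 17, 18, 23, 33, 42, 54, 54
The 2 values of 54 occupy positions 8–9 → each gets rank 9.
Nia has value 54 min → rank 9.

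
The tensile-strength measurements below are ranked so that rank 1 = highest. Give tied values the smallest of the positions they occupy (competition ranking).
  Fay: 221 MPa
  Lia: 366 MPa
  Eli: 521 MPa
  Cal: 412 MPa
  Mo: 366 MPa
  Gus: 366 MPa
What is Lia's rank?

Sorted (descending): 521, 412, 366, 366, 366, 221
The 3 values of 366 occupy positions 3–5 → each gets rank 3.
Lia has value 366 MPa → rank 3.

3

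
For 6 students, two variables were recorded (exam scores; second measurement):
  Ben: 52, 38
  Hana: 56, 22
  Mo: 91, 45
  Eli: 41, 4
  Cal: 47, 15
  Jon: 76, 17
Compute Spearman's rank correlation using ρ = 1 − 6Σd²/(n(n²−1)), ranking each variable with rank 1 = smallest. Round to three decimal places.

0.771

Ranks of variable 1: 3, 4, 6, 1, 2, 5
Ranks of variable 2: 5, 4, 6, 1, 2, 3
d = r₁ − r₂: -2, 0, 0, 0, 0, 2
d²: 4, 0, 0, 0, 0, 4; Σd² = 8
ρ = 1 − 6·8/(6·35) = 1 − 48/210 = 0.771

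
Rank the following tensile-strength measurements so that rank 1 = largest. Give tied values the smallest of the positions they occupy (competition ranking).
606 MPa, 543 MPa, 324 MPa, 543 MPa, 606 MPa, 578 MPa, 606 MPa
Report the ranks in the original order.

1, 5, 7, 5, 1, 4, 1

Sorted (descending): 606, 606, 606, 578, 543, 543, 324
The 3 values of 606 occupy positions 1–3 → each gets rank 1.
The 2 values of 543 occupy positions 5–6 → each gets rank 5.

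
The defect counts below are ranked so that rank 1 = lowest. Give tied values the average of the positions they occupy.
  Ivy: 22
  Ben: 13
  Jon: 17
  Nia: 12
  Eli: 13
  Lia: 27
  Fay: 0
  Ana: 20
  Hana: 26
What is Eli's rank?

3.5

Sorted (ascending): 0, 12, 13, 13, 17, 20, 22, 26, 27
The 2 values of 13 occupy positions 3–4 → average rank (3+4)/2 = 3.5.
Eli has value 13 → rank 3.5.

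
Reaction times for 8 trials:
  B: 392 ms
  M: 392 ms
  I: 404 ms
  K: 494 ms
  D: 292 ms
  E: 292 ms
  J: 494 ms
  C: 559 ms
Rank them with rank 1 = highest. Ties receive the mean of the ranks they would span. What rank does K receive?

Sorted (descending): 559, 494, 494, 404, 392, 392, 292, 292
The 2 values of 494 occupy positions 2–3 → average rank (2+3)/2 = 2.5.
The 2 values of 392 occupy positions 5–6 → average rank (5+6)/2 = 5.5.
The 2 values of 292 occupy positions 7–8 → average rank (7+8)/2 = 7.5.
K has value 494 ms → rank 2.5.

2.5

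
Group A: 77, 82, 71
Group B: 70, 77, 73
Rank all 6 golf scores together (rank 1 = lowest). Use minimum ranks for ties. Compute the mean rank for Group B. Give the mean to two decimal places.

2.67

Sorted (ascending): 70, 71, 73, 77, 77, 82
The 2 values of 77 occupy positions 4–5 → each gets rank 4.
Group B values → pooled ranks: 70→1, 77→4, 73→3
Mean rank = (1 + 4 + 3) / 3 = 2.67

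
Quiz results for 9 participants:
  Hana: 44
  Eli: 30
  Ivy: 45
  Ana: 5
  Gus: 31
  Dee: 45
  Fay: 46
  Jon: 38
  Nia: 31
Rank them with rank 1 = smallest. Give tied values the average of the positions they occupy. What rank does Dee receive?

7.5

Sorted (ascending): 5, 30, 31, 31, 38, 44, 45, 45, 46
The 2 values of 31 occupy positions 3–4 → average rank (3+4)/2 = 3.5.
The 2 values of 45 occupy positions 7–8 → average rank (7+8)/2 = 7.5.
Dee has value 45 → rank 7.5.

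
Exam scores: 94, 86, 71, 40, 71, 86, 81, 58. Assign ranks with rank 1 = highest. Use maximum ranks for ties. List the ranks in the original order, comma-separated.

Sorted (descending): 94, 86, 86, 81, 71, 71, 58, 40
The 2 values of 86 occupy positions 2–3 → each gets rank 3.
The 2 values of 71 occupy positions 5–6 → each gets rank 6.

1, 3, 6, 8, 6, 3, 4, 7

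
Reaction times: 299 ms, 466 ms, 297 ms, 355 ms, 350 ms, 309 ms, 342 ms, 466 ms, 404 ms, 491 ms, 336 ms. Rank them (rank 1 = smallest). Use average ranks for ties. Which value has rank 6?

350

Sorted (ascending): 297, 299, 309, 336, 342, 350, 355, 404, 466, 466, 491
The 2 values of 466 occupy positions 9–10 → average rank (9+10)/2 = 9.5.
Rank 6 → value 350.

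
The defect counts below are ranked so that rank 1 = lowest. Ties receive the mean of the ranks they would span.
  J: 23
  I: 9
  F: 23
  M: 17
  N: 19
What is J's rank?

4.5

Sorted (ascending): 9, 17, 19, 23, 23
The 2 values of 23 occupy positions 4–5 → average rank (4+5)/2 = 4.5.
J has value 23 → rank 4.5.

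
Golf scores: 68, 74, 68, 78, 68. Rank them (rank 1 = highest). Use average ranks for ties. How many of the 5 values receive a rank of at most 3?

2

Sorted (descending): 78, 74, 68, 68, 68
The 3 values of 68 occupy positions 3–5 → average rank 4.
Ranks ≤ 3: {1, 2} → 2 values.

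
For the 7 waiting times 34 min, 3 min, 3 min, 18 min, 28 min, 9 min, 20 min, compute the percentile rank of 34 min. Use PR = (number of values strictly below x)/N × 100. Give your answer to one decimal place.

N = 7.
Strictly below 34: 6. Equal to 34: 1.
PR = 6/7 × 100 = 85.7

85.7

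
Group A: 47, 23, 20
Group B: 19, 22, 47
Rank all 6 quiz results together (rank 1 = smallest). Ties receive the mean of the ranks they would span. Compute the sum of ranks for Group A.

11.5

Sorted (ascending): 19, 20, 22, 23, 47, 47
The 2 values of 47 occupy positions 5–6 → average rank (5+6)/2 = 5.5.
Group A values → pooled ranks: 47→5.5, 23→4, 20→2
Rank sum = 5.5 + 4 + 2 = 11.5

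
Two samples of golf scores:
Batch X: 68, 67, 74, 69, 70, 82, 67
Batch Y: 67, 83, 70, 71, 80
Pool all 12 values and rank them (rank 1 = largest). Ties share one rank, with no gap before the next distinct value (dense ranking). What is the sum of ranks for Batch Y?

Sorted (descending): 83, 82, 80, 74, 71, 70, 70, 69, 68, 67, 67, 67
The 2 values of 70 share dense rank 6.
The 3 values of 67 share dense rank 9.
Remaining distinct values take the next consecutive integers.
Batch Y values → pooled ranks: 67→9, 83→1, 70→6, 71→5, 80→3
Rank sum = 9 + 1 + 6 + 5 + 3 = 24

24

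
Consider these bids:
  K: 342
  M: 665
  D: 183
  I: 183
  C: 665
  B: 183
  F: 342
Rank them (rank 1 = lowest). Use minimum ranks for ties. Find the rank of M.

6

Sorted (ascending): 183, 183, 183, 342, 342, 665, 665
The 3 values of 183 occupy positions 1–3 → each gets rank 1.
The 2 values of 342 occupy positions 4–5 → each gets rank 4.
The 2 values of 665 occupy positions 6–7 → each gets rank 6.
M has value 665 → rank 6.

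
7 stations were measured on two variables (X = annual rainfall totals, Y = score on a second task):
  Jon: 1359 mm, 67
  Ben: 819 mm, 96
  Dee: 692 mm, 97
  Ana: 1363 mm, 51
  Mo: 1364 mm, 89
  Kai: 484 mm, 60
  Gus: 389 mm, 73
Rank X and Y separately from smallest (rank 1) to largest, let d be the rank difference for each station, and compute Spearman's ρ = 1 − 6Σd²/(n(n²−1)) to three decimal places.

Ranks of variable 1: 5, 4, 3, 6, 7, 2, 1
Ranks of variable 2: 3, 6, 7, 1, 5, 2, 4
d = r₁ − r₂: 2, -2, -4, 5, 2, 0, -3
d²: 4, 4, 16, 25, 4, 0, 9; Σd² = 62
ρ = 1 − 6·62/(7·48) = 1 − 372/336 = -0.107

-0.107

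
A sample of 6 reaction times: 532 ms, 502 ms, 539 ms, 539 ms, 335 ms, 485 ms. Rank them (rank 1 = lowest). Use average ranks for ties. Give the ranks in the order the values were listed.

Sorted (ascending): 335, 485, 502, 532, 539, 539
The 2 values of 539 occupy positions 5–6 → average rank (5+6)/2 = 5.5.

4, 3, 5.5, 5.5, 1, 2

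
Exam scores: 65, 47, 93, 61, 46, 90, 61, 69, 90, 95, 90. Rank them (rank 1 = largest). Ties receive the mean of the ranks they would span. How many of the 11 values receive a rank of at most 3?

Sorted (descending): 95, 93, 90, 90, 90, 69, 65, 61, 61, 47, 46
The 3 values of 90 occupy positions 3–5 → average rank 4.
The 2 values of 61 occupy positions 8–9 → average rank (8+9)/2 = 8.5.
Ranks ≤ 3: {1, 2} → 2 values.

2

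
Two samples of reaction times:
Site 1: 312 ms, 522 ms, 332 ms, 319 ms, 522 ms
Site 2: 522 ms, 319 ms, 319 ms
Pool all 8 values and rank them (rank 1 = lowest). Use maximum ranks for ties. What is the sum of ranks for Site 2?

Sorted (ascending): 312, 319, 319, 319, 332, 522, 522, 522
The 3 values of 319 occupy positions 2–4 → each gets rank 4.
The 3 values of 522 occupy positions 6–8 → each gets rank 8.
Site 2 values → pooled ranks: 522→8, 319→4, 319→4
Rank sum = 8 + 4 + 4 = 16

16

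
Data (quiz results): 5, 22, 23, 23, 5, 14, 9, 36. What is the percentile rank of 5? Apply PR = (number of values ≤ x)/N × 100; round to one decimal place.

25.0

N = 8.
Strictly below 5: 0. Equal to 5: 2.
PR = 2/8 × 100 = 25.0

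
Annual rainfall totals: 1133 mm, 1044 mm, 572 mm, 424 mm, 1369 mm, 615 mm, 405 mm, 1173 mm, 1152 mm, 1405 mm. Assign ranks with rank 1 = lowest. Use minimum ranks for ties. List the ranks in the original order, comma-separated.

6, 5, 3, 2, 9, 4, 1, 8, 7, 10

Sorted (ascending): 405, 424, 572, 615, 1044, 1133, 1152, 1173, 1369, 1405
No ties — each value takes its position as its rank.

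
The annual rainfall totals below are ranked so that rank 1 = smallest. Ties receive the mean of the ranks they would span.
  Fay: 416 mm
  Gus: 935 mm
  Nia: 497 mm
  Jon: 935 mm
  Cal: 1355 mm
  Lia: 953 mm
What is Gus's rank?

Sorted (ascending): 416, 497, 935, 935, 953, 1355
The 2 values of 935 occupy positions 3–4 → average rank (3+4)/2 = 3.5.
Gus has value 935 mm → rank 3.5.

3.5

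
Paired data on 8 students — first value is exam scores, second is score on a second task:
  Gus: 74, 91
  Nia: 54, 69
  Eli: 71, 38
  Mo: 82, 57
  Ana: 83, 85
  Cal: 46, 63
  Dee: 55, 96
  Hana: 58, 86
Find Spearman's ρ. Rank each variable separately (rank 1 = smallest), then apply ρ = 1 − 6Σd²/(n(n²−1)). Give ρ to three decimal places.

-0.048

Ranks of variable 1: 6, 2, 5, 7, 8, 1, 3, 4
Ranks of variable 2: 7, 4, 1, 2, 5, 3, 8, 6
d = r₁ − r₂: -1, -2, 4, 5, 3, -2, -5, -2
d²: 1, 4, 16, 25, 9, 4, 25, 4; Σd² = 88
ρ = 1 − 6·88/(8·63) = 1 − 528/504 = -0.048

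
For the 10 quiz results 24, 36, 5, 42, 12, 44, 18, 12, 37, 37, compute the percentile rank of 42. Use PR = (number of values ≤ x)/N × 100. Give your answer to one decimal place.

N = 10.
Strictly below 42: 8. Equal to 42: 1.
PR = 9/10 × 100 = 90.0

90.0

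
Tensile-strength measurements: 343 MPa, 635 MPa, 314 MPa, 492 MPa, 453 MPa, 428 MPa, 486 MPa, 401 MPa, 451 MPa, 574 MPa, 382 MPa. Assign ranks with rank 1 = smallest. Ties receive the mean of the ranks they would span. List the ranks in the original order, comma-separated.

2, 11, 1, 9, 7, 5, 8, 4, 6, 10, 3

Sorted (ascending): 314, 343, 382, 401, 428, 451, 453, 486, 492, 574, 635
No ties — each value takes its position as its rank.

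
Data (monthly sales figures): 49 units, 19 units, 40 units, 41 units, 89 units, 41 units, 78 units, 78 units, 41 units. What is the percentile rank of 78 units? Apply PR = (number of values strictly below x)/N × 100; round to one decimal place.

N = 9.
Strictly below 78: 6. Equal to 78: 2.
PR = 6/9 × 100 = 66.7

66.7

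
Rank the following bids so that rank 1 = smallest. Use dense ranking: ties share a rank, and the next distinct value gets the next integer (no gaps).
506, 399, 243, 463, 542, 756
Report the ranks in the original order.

Sorted (ascending): 243, 399, 463, 506, 542, 756
No ties — each value takes its position as its rank.

4, 2, 1, 3, 5, 6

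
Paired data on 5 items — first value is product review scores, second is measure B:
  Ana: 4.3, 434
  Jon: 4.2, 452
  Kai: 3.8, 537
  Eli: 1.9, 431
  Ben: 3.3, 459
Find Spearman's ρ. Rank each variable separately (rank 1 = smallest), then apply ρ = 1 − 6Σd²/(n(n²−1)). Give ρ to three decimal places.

Ranks of variable 1: 5, 4, 3, 1, 2
Ranks of variable 2: 2, 3, 5, 1, 4
d = r₁ − r₂: 3, 1, -2, 0, -2
d²: 9, 1, 4, 0, 4; Σd² = 18
ρ = 1 − 6·18/(5·24) = 1 − 108/120 = 0.100

0.100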